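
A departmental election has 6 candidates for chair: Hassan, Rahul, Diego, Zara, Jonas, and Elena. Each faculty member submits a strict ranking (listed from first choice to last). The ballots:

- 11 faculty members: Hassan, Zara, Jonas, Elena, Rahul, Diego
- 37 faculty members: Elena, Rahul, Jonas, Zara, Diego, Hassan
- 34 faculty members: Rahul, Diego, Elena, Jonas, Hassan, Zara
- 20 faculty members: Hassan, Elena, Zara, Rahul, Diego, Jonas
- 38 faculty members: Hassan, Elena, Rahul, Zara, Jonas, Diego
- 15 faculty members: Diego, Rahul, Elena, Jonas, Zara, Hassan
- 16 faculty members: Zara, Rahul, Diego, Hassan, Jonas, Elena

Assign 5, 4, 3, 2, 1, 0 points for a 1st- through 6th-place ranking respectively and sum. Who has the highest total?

Rahul

Hassan: 11·5 + 37·0 + 34·1 + 20·5 + 38·5 + 15·0 + 16·2 = 411
Rahul: 11·1 + 37·4 + 34·5 + 20·2 + 38·3 + 15·4 + 16·4 = 607
Diego: 11·0 + 37·1 + 34·4 + 20·1 + 38·0 + 15·5 + 16·3 = 316
Zara: 11·4 + 37·2 + 34·0 + 20·3 + 38·2 + 15·1 + 16·5 = 349
Jonas: 11·3 + 37·3 + 34·2 + 20·0 + 38·1 + 15·2 + 16·1 = 296
Elena: 11·2 + 37·5 + 34·3 + 20·4 + 38·4 + 15·3 + 16·0 = 586
Rahul has the highest Borda score (607).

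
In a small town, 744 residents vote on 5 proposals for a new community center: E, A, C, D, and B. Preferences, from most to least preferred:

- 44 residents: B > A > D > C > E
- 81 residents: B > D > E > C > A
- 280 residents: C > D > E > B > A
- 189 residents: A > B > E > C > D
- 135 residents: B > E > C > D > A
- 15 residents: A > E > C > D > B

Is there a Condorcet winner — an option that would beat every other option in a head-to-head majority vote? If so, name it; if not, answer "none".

B vs E: 449–295 for B.
B vs A: 540–204 for B.
B vs C: 449–295 for B.
B vs D: 449–295 for B.
B beats every other option head-to-head.

B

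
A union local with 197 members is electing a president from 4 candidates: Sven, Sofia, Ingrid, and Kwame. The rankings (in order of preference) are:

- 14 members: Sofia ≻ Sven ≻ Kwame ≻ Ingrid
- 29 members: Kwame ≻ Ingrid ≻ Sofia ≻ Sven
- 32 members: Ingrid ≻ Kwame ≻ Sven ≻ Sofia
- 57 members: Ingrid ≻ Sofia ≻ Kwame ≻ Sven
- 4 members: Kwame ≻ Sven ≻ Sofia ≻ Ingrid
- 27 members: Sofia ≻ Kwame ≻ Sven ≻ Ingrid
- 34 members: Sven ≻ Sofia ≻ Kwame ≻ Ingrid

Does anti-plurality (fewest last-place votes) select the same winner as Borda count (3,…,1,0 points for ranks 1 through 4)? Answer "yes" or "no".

Anti-plurality — last-place votes: Sven 86, Sofia 32, Ingrid 79, Kwame 0. Winner: Kwame.
Borda — scores: Sven 197, Sofia 338, Ingrid 325, Kwame 322. Winner: Sofia.
The two methods disagree.

no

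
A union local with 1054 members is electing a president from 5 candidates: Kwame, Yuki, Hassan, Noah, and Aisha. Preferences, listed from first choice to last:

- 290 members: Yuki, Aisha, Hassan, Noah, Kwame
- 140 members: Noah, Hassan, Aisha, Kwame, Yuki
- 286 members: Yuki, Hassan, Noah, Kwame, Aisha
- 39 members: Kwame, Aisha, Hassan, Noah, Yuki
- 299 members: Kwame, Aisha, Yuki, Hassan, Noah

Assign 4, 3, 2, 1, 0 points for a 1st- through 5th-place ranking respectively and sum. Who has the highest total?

Yuki

Kwame: 290·0 + 140·1 + 286·1 + 39·4 + 299·4 = 1778
Yuki: 290·4 + 140·0 + 286·4 + 39·0 + 299·2 = 2902
Hassan: 290·2 + 140·3 + 286·3 + 39·2 + 299·1 = 2235
Noah: 290·1 + 140·4 + 286·2 + 39·1 + 299·0 = 1461
Aisha: 290·3 + 140·2 + 286·0 + 39·3 + 299·3 = 2164
Yuki has the highest Borda score (2902).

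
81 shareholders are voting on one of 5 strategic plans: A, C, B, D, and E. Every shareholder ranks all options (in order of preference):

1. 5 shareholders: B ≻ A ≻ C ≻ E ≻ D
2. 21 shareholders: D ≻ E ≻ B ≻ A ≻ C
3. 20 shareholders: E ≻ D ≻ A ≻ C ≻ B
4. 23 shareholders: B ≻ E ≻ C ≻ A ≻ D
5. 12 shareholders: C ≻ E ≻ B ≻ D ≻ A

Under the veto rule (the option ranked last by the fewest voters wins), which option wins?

E

Last-place votes: A 12, C 21, B 20, D 28, E 0.
E is ranked last by the fewest voters, so E wins.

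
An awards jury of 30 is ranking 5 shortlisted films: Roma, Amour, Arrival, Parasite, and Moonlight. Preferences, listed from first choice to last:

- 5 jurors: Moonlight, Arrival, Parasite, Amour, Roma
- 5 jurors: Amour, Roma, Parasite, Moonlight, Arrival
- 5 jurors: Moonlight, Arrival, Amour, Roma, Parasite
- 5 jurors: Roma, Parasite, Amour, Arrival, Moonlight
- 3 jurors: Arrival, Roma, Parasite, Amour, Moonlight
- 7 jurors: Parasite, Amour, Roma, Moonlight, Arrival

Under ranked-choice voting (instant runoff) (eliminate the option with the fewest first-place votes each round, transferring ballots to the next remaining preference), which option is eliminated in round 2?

Amour

Round 1: Roma 5, Amour 5, Arrival 3, Parasite 7, Moonlight 10. Eliminate Arrival.
Round 2: Roma 8, Amour 5, Parasite 7, Moonlight 10. Eliminate Amour.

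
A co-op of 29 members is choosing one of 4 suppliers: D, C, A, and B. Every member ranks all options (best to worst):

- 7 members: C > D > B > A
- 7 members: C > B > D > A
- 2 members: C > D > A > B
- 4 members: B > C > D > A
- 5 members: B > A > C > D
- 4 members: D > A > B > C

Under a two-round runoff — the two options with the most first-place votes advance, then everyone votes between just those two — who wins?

Round 1 first-place votes: D 4, C 16, A 0, B 9.
C and B advance.
Runoff: C is preferred to B by 16 voters; B by 13.
C wins the runoff.

C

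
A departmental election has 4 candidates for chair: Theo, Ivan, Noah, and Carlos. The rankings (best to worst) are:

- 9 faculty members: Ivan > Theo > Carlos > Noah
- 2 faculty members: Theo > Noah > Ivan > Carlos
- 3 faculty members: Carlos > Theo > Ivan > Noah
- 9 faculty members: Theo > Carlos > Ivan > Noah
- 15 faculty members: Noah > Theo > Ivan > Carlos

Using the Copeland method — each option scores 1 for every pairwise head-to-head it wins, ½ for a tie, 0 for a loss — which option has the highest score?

Theo: beats Ivan, Noah, and Carlos → score 3.
Ivan: beats Noah and Carlos; loses to Theo → score 2.
Noah: loses to Theo, Ivan, and Carlos → score 0.
Carlos: beats Noah; loses to Theo and Ivan → score 1.
Theo has the best pairwise record.

Theo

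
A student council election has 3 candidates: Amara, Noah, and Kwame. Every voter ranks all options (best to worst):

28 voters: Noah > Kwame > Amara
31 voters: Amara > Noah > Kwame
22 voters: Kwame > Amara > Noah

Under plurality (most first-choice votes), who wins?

First-place votes: Amara 31, Noah 28, Kwame 22.
Amara has the most first-place votes.

Amara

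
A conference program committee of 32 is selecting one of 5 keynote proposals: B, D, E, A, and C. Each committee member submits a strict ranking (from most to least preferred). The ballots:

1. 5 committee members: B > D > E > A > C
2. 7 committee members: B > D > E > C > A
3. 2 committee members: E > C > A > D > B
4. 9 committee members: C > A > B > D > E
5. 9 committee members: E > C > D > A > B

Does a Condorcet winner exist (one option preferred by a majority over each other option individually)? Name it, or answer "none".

Checking pairwise contests:
A beats B 20–12.
B beats D 21–11.
B beats E 21–11.
D beats A 21–11.
E beats C 23–9.
Every option loses at least one head-to-head, so there is no Condorcet winner.

none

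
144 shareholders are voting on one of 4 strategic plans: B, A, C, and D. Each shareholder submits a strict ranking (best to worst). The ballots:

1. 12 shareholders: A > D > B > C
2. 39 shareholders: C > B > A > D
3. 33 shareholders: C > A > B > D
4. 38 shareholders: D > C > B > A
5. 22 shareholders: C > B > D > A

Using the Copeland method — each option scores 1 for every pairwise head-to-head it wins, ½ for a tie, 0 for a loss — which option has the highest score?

B: beats A and D; loses to C → score 2.
A: beats D; loses to B and C → score 1.
C: beats B, A, and D → score 3.
D: loses to B, A, and C → score 0.
C has the best pairwise record.

C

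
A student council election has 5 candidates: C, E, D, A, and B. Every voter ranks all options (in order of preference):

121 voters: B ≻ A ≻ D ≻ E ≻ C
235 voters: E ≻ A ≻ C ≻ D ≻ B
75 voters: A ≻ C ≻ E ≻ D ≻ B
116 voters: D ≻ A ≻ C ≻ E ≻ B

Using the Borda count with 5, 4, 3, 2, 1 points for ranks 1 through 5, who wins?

A

C: 121·1 + 235·3 + 75·4 + 116·3 = 1474
E: 121·2 + 235·5 + 75·3 + 116·2 = 1874
D: 121·3 + 235·2 + 75·2 + 116·5 = 1563
A: 121·4 + 235·4 + 75·5 + 116·4 = 2263
B: 121·5 + 235·1 + 75·1 + 116·1 = 1031
A has the highest Borda score (2263).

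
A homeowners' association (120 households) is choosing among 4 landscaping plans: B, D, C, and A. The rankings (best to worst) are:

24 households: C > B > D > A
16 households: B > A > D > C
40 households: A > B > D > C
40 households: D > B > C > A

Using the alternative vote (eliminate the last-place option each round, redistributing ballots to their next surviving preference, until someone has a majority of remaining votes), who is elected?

D

Round 1: B 16, D 40, C 24, A 40. Eliminate B.
Round 2: D 40, C 24, A 56. Eliminate C.
Round 3: D 64, A 56. D has a majority.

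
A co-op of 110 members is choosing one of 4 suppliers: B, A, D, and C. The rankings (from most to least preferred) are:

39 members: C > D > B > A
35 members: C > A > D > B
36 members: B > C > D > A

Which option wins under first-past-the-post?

C

First-place votes: B 36, A 0, D 0, C 74.
C has the most first-place votes.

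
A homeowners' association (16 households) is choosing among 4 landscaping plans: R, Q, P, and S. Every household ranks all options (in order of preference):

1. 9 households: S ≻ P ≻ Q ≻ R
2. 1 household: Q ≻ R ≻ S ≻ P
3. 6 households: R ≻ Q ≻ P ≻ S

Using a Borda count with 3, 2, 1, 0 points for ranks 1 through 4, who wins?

S

R: 9·0 + 1·2 + 6·3 = 20
Q: 9·1 + 1·3 + 6·2 = 24
P: 9·2 + 1·0 + 6·1 = 24
S: 9·3 + 1·1 + 6·0 = 28
S has the highest Borda score (28).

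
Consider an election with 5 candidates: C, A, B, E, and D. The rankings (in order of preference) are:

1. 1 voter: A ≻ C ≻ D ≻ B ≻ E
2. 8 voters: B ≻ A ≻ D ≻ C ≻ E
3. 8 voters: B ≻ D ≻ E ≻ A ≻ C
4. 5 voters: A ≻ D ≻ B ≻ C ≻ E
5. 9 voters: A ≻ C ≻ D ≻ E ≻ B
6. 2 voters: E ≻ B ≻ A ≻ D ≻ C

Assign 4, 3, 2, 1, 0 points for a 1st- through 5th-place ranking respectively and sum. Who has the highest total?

C: 1·3 + 8·1 + 8·0 + 5·1 + 9·3 + 2·0 = 43
A: 1·4 + 8·3 + 8·1 + 5·4 + 9·4 + 2·2 = 96
B: 1·1 + 8·4 + 8·4 + 5·2 + 9·0 + 2·3 = 81
E: 1·0 + 8·0 + 8·2 + 5·0 + 9·1 + 2·4 = 33
D: 1·2 + 8·2 + 8·3 + 5·3 + 9·2 + 2·1 = 77
A has the highest Borda score (96).

A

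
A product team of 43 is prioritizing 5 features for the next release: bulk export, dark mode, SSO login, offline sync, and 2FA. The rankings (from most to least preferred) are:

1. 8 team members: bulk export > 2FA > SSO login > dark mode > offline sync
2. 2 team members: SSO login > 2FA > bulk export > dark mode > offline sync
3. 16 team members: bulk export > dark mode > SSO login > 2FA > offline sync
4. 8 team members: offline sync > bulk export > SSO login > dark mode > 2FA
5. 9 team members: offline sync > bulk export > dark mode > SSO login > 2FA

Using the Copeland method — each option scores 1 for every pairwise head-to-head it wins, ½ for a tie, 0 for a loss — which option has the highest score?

bulk export: beats dark mode, SSO login, offline sync, and 2FA → score 4.
dark mode: beats SSO login, offline sync, and 2FA; loses to bulk export → score 3.
SSO login: beats offline sync and 2FA; loses to bulk export and dark mode → score 2.
offline sync: loses to bulk export, dark mode, SSO login, and 2FA → score 0.
2FA: beats offline sync; loses to bulk export, dark mode, and SSO login → score 1.
bulk export has the best pairwise record.

bulk export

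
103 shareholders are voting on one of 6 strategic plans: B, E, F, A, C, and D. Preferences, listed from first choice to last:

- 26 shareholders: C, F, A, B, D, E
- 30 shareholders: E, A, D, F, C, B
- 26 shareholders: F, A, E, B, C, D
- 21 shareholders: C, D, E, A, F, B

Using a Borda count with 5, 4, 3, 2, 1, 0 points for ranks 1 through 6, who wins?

A

B: 26·2 + 30·0 + 26·2 + 21·0 = 104
E: 26·0 + 30·5 + 26·3 + 21·3 = 291
F: 26·4 + 30·2 + 26·5 + 21·1 = 315
A: 26·3 + 30·4 + 26·4 + 21·2 = 344
C: 26·5 + 30·1 + 26·1 + 21·5 = 291
D: 26·1 + 30·3 + 26·0 + 21·4 = 200
A has the highest Borda score (344).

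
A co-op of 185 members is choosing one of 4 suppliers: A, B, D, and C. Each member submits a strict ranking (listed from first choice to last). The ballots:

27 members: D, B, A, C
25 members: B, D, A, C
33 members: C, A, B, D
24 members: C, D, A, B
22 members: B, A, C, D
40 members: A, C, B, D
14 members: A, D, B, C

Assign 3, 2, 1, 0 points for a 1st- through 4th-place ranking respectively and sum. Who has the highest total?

A

A: 27·1 + 25·1 + 33·2 + 24·1 + 22·2 + 40·3 + 14·3 = 348
B: 27·2 + 25·3 + 33·1 + 24·0 + 22·3 + 40·1 + 14·1 = 282
D: 27·3 + 25·2 + 33·0 + 24·2 + 22·0 + 40·0 + 14·2 = 207
C: 27·0 + 25·0 + 33·3 + 24·3 + 22·1 + 40·2 + 14·0 = 273
A has the highest Borda score (348).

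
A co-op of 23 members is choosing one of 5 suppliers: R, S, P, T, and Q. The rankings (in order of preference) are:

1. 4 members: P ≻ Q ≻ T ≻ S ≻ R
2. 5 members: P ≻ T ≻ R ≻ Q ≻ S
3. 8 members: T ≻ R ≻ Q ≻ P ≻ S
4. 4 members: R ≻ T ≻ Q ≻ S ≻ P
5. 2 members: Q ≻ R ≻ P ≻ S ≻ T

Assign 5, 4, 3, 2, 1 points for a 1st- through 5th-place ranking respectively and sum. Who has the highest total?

T

R: 4·1 + 5·3 + 8·4 + 4·5 + 2·4 = 79
S: 4·2 + 5·1 + 8·1 + 4·2 + 2·2 = 33
P: 4·5 + 5·5 + 8·2 + 4·1 + 2·3 = 71
T: 4·3 + 5·4 + 8·5 + 4·4 + 2·1 = 90
Q: 4·4 + 5·2 + 8·3 + 4·3 + 2·5 = 72
T has the highest Borda score (90).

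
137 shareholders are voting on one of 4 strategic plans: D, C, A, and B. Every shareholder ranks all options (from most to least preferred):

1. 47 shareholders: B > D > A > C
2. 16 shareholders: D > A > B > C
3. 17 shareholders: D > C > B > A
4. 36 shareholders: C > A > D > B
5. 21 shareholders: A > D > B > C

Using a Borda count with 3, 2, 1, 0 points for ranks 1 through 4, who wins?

D: 47·2 + 16·3 + 17·3 + 36·1 + 21·2 = 271
C: 47·0 + 16·0 + 17·2 + 36·3 + 21·0 = 142
A: 47·1 + 16·2 + 17·0 + 36·2 + 21·3 = 214
B: 47·3 + 16·1 + 17·1 + 36·0 + 21·1 = 195
D has the highest Borda score (271).

D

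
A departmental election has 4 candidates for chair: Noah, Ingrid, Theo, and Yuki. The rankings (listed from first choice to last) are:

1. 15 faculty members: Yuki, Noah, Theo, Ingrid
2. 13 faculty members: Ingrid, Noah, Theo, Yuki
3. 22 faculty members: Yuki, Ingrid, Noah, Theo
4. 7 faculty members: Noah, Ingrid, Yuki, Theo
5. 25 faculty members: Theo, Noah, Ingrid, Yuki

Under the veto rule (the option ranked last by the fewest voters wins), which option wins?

Noah

Last-place votes: Noah 0, Ingrid 15, Theo 29, Yuki 38.
Noah is ranked last by the fewest voters, so Noah wins.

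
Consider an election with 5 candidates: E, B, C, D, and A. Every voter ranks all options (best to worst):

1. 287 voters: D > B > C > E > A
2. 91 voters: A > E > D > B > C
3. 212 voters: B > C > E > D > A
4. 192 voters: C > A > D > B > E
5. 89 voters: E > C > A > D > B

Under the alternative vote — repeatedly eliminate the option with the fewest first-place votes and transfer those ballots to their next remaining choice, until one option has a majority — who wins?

C

Round 1: E 89, B 212, C 192, D 287, A 91. Eliminate E.
Round 2: B 212, C 281, D 287, A 91. Eliminate A.
Round 3: B 212, C 281, D 378. Eliminate B.
Round 4: C 493, D 378. C has a majority.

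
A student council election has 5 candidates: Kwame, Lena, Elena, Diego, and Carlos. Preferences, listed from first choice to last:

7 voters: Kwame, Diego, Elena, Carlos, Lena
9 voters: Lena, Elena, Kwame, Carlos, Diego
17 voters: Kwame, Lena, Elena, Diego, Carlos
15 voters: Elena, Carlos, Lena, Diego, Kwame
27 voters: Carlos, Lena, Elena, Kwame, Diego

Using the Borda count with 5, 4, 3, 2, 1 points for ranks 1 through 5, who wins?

Lena

Kwame: 7·5 + 9·3 + 17·5 + 15·1 + 27·2 = 216
Lena: 7·1 + 9·5 + 17·4 + 15·3 + 27·4 = 273
Elena: 7·3 + 9·4 + 17·3 + 15·5 + 27·3 = 264
Diego: 7·4 + 9·1 + 17·2 + 15·2 + 27·1 = 128
Carlos: 7·2 + 9·2 + 17·1 + 15·4 + 27·5 = 244
Lena has the highest Borda score (273).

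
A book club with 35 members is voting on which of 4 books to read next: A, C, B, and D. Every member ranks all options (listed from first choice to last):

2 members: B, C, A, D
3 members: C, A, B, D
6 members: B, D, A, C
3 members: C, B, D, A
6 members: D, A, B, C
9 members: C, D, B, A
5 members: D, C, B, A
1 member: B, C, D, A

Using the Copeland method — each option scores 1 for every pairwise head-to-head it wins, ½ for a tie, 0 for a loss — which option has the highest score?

A: loses to C, B, and D → score 0.
C: beats A, B, and D → score 3.
B: beats A; loses to C and D → score 1.
D: beats A and B; loses to C → score 2.
C has the best pairwise record.

C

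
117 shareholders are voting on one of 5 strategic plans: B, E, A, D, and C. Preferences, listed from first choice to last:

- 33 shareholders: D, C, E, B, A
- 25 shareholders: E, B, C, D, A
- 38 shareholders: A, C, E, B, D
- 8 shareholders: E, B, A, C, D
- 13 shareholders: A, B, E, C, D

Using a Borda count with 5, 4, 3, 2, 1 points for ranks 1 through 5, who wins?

E

B: 33·2 + 25·4 + 38·2 + 8·4 + 13·4 = 326
E: 33·3 + 25·5 + 38·3 + 8·5 + 13·3 = 417
A: 33·1 + 25·1 + 38·5 + 8·3 + 13·5 = 337
D: 33·5 + 25·2 + 38·1 + 8·1 + 13·1 = 274
C: 33·4 + 25·3 + 38·4 + 8·2 + 13·2 = 401
E has the highest Borda score (417).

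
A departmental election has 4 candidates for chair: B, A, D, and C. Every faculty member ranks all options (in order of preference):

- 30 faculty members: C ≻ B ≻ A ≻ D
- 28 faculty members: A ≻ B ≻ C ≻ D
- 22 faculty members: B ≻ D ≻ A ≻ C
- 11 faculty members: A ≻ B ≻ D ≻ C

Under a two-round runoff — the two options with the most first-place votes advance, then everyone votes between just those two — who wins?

A

Round 1 first-place votes: B 22, A 39, D 0, C 30.
A and C advance.
Runoff: A is preferred to C by 61 voters; C by 30.
A wins the runoff.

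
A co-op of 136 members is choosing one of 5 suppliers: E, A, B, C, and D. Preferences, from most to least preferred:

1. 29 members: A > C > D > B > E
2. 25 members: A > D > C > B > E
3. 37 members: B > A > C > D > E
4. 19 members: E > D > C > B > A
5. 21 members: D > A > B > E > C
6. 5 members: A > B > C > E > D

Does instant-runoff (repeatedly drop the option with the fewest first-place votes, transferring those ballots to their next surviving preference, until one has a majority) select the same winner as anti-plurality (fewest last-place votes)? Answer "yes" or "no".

no

Instant-runoff — R1 E 19, A 59, B 37, C 0, D 21 (C out); R2 E 19, A 59, B 37, D 21 (E out); R3 A 59, B 37, D 40 (B out); R4 A 96, D 40 (A winner). Winner: A.
Anti-plurality — last-place votes: E 91, A 19, B 0, C 21, D 5. Winner: B.
The two methods disagree.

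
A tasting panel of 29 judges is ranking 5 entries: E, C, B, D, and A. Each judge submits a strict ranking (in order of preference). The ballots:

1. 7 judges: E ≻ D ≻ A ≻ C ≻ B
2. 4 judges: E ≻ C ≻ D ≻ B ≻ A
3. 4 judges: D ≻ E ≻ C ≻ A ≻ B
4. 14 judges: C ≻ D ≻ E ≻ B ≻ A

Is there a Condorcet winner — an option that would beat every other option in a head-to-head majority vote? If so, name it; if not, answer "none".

none

Checking pairwise contests:
D beats E 18–11.
E beats C 15–14.
E beats B 29–0.
C beats D 18–11.
E beats A 29–0.
Every option loses at least one head-to-head, so there is no Condorcet winner.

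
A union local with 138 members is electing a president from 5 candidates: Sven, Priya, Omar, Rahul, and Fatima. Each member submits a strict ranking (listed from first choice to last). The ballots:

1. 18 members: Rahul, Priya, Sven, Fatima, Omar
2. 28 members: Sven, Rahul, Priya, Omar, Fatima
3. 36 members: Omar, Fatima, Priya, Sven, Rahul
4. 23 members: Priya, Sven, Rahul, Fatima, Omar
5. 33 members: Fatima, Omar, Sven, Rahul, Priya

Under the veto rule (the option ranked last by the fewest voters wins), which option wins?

Last-place votes: Sven 0, Priya 33, Omar 41, Rahul 36, Fatima 28.
Sven is ranked last by the fewest voters, so Sven wins.

Sven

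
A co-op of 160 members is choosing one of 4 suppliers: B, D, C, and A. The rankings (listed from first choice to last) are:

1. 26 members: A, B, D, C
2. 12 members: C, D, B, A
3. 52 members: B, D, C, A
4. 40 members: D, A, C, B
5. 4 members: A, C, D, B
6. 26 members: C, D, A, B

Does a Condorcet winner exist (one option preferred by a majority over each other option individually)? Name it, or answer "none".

D

D vs B: 82–78 for D.
D vs C: 118–42 for D.
D vs A: 130–30 for D.
D beats every other option head-to-head.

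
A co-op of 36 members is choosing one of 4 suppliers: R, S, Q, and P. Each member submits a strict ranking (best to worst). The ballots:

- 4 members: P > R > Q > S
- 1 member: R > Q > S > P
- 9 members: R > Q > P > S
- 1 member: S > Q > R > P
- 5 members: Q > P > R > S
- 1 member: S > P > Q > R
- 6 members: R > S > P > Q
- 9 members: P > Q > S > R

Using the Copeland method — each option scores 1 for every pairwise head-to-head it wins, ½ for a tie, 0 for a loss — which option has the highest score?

R: beats S and Q; loses to P → score 2.
S: loses to R, Q, and P → score 0.
Q: beats S; loses to R and P → score 1.
P: beats R, S, and Q → score 3.
P has the best pairwise record.

P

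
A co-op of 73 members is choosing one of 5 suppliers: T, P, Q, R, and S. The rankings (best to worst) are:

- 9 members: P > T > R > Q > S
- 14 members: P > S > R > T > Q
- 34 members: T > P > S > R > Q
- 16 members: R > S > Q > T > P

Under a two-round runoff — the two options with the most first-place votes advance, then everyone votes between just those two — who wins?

Round 1 first-place votes: T 34, P 23, Q 0, R 16, S 0.
T and P advance.
Runoff: T is preferred to P by 50 voters; P by 23.
T wins the runoff.

T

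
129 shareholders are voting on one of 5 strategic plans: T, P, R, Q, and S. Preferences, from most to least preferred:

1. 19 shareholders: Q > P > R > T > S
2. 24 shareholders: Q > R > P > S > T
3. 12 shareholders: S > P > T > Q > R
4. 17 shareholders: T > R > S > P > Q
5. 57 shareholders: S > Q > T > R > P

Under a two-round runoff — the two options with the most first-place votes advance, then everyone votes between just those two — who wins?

S

Round 1 first-place votes: T 17, P 0, R 0, Q 43, S 69.
S and Q advance.
Runoff: S is preferred to Q by 86 voters; Q by 43.
S wins the runoff.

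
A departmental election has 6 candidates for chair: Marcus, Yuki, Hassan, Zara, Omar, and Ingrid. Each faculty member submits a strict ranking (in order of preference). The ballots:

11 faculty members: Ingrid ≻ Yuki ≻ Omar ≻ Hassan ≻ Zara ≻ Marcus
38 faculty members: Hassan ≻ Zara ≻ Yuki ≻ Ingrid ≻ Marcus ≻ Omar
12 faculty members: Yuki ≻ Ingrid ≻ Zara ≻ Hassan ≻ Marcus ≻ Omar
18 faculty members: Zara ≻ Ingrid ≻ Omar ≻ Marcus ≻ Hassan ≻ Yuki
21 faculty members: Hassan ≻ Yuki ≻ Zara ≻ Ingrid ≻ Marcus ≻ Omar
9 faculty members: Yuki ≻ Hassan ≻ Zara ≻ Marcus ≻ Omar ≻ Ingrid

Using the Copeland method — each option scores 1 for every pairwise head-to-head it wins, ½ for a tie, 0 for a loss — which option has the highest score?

Hassan

Marcus: beats Omar; loses to Yuki, Hassan, Zara, and Ingrid → score 1.
Yuki: beats Marcus, Omar, and Ingrid; loses to Hassan and Zara → score 3.
Hassan: beats Marcus, Yuki, Zara, Omar, and Ingrid → score 5.
Zara: beats Marcus, Yuki, Omar, and Ingrid; loses to Hassan → score 4.
Omar: loses to Marcus, Yuki, Hassan, Zara, and Ingrid → score 0.
Ingrid: beats Marcus and Omar; loses to Yuki, Hassan, and Zara → score 2.
Hassan has the best pairwise record.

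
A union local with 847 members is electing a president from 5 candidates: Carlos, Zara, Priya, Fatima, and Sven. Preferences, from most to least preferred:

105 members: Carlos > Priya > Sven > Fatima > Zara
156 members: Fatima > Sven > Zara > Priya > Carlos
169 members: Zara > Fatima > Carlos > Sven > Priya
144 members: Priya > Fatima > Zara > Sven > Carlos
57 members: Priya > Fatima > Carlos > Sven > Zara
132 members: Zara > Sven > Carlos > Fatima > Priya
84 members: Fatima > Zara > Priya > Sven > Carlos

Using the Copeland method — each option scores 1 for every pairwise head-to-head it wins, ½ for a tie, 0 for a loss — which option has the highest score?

Carlos: loses to Zara, Priya, Fatima, and Sven → score 0.
Zara: beats Carlos, Priya, and Sven; loses to Fatima → score 3.
Priya: beats Carlos; loses to Zara, Fatima, and Sven → score 1.
Fatima: beats Carlos, Zara, Priya, and Sven → score 4.
Sven: beats Carlos and Priya; loses to Zara and Fatima → score 2.
Fatima has the best pairwise record.

Fatima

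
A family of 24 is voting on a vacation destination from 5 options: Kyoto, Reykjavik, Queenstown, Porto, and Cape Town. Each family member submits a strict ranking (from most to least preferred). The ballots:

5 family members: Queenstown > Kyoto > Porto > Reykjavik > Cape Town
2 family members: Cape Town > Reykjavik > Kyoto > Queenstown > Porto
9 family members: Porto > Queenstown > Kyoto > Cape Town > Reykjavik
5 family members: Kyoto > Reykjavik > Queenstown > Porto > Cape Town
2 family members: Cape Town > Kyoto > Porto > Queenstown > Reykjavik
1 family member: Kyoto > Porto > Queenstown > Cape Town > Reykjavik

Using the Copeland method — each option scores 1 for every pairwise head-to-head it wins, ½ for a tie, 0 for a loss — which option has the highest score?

Queenstown

Kyoto: beats Reykjavik, Porto, and Cape Town; loses to Queenstown → score 3.
Reykjavik: loses to Kyoto, Queenstown, Porto, and Cape Town → score 0.
Queenstown: beats Kyoto, Reykjavik, and Cape Town; ties Porto → score 3.5.
Porto: beats Reykjavik and Cape Town; ties Queenstown; loses to Kyoto → score 2.5.
Cape Town: beats Reykjavik; loses to Kyoto, Queenstown, and Porto → score 1.
Queenstown has the best pairwise record.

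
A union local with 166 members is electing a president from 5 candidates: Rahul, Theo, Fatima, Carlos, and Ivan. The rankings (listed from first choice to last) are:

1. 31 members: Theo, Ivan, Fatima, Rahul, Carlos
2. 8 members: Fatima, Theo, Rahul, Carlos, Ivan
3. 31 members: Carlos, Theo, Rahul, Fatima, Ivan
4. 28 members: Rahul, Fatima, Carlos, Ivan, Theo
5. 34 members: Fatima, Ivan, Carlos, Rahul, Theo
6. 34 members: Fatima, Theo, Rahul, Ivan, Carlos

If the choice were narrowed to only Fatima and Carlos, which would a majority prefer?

Voters preferring Fatima to Carlos: 135; preferring Carlos to Fatima: 31.
Fatima wins the head-to-head.

Fatima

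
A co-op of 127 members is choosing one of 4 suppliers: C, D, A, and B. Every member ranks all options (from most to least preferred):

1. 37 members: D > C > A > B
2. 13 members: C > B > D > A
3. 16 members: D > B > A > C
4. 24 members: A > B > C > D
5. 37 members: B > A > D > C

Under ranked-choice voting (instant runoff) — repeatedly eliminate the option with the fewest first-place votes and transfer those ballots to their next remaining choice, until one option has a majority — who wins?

B

Round 1: C 13, D 53, A 24, B 37. Eliminate C.
Round 2: D 53, A 24, B 50. Eliminate A.
Round 3: D 53, B 74. B has a majority.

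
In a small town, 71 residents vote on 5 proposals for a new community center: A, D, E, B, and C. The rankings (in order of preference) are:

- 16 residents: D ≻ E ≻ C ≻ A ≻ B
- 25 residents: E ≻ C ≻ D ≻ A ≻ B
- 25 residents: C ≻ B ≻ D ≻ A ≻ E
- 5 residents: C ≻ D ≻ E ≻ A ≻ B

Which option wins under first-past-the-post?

First-place votes: A 0, D 16, E 25, B 0, C 30.
C has the most first-place votes.

C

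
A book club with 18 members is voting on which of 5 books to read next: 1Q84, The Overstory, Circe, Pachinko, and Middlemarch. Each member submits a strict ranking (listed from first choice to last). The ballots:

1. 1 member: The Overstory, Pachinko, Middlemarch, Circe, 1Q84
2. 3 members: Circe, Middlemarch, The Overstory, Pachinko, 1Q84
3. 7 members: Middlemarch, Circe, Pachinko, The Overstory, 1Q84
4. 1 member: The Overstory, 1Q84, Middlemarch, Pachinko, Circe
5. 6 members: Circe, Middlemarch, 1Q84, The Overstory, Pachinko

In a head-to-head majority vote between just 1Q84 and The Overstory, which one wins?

Voters preferring 1Q84 to The Overstory: 6; preferring The Overstory to 1Q84: 12.
The Overstory wins the head-to-head.

The Overstory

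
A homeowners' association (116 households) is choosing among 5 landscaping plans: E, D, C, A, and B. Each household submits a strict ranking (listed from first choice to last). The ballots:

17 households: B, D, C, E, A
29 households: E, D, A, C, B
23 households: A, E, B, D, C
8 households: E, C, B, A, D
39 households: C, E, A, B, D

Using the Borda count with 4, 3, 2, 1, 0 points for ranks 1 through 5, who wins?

E

E: 17·1 + 29·4 + 23·3 + 8·4 + 39·3 = 351
D: 17·3 + 29·3 + 23·1 + 8·0 + 39·0 = 161
C: 17·2 + 29·1 + 23·0 + 8·3 + 39·4 = 243
A: 17·0 + 29·2 + 23·4 + 8·1 + 39·2 = 236
B: 17·4 + 29·0 + 23·2 + 8·2 + 39·1 = 169
E has the highest Borda score (351).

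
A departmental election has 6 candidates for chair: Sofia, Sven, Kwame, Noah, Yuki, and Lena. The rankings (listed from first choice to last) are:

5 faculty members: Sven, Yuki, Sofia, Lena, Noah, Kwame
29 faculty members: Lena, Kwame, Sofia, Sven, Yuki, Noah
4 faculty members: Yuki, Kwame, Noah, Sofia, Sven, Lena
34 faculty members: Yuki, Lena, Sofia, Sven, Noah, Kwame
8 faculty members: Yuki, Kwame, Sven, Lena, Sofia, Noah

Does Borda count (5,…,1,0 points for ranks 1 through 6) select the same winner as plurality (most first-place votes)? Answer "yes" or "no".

no

Borda — scores: Sofia 220, Sven 179, Kwame 164, Noah 51, Yuki 279, Lena 307. Winner: Lena.
Plurality — first-place votes: Sofia 0, Sven 5, Kwame 0, Noah 0, Yuki 46, Lena 29. Winner: Yuki.
The two methods disagree.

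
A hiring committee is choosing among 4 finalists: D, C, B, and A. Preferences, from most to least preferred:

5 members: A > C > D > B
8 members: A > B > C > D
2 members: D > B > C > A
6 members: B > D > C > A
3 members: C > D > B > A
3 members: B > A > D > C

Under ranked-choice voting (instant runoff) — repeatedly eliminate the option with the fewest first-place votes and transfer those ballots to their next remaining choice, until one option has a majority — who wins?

B

Round 1: D 2, C 3, B 9, A 13. Eliminate D.
Round 2: C 3, B 11, A 13. Eliminate C.
Round 3: B 14, A 13. B has a majority.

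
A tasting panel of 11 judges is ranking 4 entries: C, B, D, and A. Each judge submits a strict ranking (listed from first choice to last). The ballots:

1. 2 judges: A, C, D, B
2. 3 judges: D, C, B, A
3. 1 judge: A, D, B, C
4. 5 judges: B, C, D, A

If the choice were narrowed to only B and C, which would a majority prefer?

Voters preferring B to C: 6; preferring C to B: 5.
B wins the head-to-head.

B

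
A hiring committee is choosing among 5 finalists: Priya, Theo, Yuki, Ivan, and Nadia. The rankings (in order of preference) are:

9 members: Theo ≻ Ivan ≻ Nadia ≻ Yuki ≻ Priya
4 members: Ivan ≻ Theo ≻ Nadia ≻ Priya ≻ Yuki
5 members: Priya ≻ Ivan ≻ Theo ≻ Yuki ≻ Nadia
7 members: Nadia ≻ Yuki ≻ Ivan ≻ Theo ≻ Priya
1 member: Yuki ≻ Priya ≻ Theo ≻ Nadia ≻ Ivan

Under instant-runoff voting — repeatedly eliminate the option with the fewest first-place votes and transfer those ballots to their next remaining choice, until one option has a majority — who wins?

Round 1: Priya 5, Theo 9, Yuki 1, Ivan 4, Nadia 7. Eliminate Yuki.
Round 2: Priya 6, Theo 9, Ivan 4, Nadia 7. Eliminate Ivan.
Round 3: Priya 6, Theo 13, Nadia 7. Eliminate Priya.
Round 4: Theo 19, Nadia 7. Theo has a majority.

Theo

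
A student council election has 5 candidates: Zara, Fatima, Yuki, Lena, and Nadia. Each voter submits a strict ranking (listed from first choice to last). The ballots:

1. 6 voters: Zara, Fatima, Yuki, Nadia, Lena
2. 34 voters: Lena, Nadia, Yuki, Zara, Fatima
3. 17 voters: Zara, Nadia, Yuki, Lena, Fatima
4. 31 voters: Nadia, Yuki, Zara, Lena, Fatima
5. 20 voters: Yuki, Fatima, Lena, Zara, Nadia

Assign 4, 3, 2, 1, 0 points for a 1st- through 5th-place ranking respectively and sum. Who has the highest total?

Zara: 6·4 + 34·1 + 17·4 + 31·2 + 20·1 = 208
Fatima: 6·3 + 34·0 + 17·0 + 31·0 + 20·3 = 78
Yuki: 6·2 + 34·2 + 17·2 + 31·3 + 20·4 = 287
Lena: 6·0 + 34·4 + 17·1 + 31·1 + 20·2 = 224
Nadia: 6·1 + 34·3 + 17·3 + 31·4 + 20·0 = 283
Yuki has the highest Borda score (287).

Yuki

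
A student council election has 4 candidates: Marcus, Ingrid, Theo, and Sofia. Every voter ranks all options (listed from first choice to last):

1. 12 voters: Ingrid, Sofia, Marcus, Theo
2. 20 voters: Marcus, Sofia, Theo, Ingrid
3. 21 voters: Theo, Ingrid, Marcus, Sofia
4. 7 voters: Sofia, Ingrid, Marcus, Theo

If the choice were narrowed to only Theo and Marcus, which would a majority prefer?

Marcus

Voters preferring Theo to Marcus: 21; preferring Marcus to Theo: 39.
Marcus wins the head-to-head.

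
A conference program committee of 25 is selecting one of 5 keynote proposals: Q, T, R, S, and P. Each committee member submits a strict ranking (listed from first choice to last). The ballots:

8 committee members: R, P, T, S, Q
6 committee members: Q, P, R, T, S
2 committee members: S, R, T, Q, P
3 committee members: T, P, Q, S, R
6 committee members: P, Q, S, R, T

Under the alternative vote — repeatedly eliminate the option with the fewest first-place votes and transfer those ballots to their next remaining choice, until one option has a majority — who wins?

P

Round 1: Q 6, T 3, R 8, S 2, P 6. Eliminate S.
Round 2: Q 6, T 3, R 10, P 6. Eliminate T.
Round 3: Q 6, R 10, P 9. Eliminate Q.
Round 4: R 10, P 15. P has a majority.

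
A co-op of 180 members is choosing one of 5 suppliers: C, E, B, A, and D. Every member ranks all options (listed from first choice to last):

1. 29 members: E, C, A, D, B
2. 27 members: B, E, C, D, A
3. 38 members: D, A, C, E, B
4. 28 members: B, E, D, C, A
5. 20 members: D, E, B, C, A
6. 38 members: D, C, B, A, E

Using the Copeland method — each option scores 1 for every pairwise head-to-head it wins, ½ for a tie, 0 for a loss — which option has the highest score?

C: beats B and A; loses to E and D → score 2.
E: beats C and A; loses to B and D → score 2.
B: beats E and A; loses to C and D → score 2.
A: loses to C, E, B, and D → score 0.
D: beats C, E, B, and A → score 4.
D has the best pairwise record.

D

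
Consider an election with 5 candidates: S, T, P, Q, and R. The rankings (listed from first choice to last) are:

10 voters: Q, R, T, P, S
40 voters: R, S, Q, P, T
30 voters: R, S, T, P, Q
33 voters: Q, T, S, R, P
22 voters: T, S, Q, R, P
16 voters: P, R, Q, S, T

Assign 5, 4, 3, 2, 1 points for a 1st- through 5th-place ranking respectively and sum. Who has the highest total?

R

S: 10·1 + 40·4 + 30·4 + 33·3 + 22·4 + 16·2 = 509
T: 10·3 + 40·1 + 30·3 + 33·4 + 22·5 + 16·1 = 418
P: 10·2 + 40·2 + 30·2 + 33·1 + 22·1 + 16·5 = 295
Q: 10·5 + 40·3 + 30·1 + 33·5 + 22·3 + 16·3 = 479
R: 10·4 + 40·5 + 30·5 + 33·2 + 22·2 + 16·4 = 564
R has the highest Borda score (564).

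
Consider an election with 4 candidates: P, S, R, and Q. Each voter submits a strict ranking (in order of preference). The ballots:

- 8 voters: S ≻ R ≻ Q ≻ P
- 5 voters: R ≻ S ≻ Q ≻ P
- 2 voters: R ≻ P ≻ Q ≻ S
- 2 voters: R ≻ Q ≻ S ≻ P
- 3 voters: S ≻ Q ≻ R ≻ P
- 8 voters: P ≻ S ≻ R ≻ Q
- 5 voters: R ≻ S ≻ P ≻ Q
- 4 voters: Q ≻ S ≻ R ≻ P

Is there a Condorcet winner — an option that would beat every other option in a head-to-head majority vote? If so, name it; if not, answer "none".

S vs P: 27–10 for S.
S vs R: 23–14 for S.
S vs Q: 29–8 for S.
S beats every other option head-to-head.

S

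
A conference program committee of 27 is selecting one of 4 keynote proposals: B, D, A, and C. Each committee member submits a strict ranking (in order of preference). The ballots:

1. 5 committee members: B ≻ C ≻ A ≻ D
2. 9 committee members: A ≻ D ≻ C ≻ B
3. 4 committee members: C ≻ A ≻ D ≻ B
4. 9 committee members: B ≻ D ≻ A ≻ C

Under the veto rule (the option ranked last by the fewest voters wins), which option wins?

Last-place votes: B 13, D 5, A 0, C 9.
A is ranked last by the fewest voters, so A wins.

A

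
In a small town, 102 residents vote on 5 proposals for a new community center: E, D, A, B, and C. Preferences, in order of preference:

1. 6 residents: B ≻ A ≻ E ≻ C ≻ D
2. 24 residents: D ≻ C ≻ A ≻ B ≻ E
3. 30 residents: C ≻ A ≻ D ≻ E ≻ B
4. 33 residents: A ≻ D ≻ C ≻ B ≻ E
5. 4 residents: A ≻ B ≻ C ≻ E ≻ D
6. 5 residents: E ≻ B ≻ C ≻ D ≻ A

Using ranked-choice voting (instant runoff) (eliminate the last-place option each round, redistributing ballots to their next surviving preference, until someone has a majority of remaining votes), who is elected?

Round 1: E 5, D 24, A 37, B 6, C 30. Eliminate E.
Round 2: D 24, A 37, B 11, C 30. Eliminate B.
Round 3: D 24, A 43, C 35. Eliminate D.
Round 4: A 43, C 59. C has a majority.

C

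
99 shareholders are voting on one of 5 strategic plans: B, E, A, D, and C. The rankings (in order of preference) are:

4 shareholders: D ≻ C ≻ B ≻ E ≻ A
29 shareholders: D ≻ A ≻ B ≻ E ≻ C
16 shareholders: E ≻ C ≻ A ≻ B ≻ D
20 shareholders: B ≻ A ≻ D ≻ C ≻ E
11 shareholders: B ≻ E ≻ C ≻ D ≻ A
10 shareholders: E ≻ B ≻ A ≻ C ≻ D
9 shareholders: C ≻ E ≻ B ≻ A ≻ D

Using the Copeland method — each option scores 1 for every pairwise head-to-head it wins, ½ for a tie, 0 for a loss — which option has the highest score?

B

B: beats E, A, D, and C → score 4.
E: beats A and C; loses to B and D → score 2.
A: beats D and C; loses to B and E → score 2.
D: beats E and C; loses to B and A → score 2.
C: loses to B, E, A, and D → score 0.
B has the best pairwise record.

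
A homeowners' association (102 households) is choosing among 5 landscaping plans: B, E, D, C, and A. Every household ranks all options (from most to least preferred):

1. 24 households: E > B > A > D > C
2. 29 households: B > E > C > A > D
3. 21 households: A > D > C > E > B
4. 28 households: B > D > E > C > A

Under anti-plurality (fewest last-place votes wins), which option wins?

E

Last-place votes: B 21, E 0, D 29, C 24, A 28.
E is ranked last by the fewest voters, so E wins.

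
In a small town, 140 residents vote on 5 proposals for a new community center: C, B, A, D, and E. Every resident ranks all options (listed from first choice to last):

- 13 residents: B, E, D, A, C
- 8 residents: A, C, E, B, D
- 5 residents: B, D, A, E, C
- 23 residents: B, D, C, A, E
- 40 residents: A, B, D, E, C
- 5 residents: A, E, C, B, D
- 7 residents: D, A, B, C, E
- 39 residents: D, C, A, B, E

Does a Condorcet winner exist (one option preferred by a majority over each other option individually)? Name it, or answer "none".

none

Checking pairwise contests:
B beats C 88–52.
A beats B 99–41.
D beats A 87–53.
B beats D 94–46.
C beats E 77–63.
Every option loses at least one head-to-head, so there is no Condorcet winner.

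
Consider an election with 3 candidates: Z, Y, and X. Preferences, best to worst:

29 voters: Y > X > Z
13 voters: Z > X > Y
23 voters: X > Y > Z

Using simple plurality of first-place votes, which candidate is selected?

First-place votes: Z 13, Y 29, X 23.
Y has the most first-place votes.

Y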